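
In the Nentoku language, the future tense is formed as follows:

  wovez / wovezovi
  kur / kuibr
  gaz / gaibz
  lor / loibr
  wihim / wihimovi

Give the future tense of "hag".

"hag" has 1 vowel. The stems with 1 vowel (kur → kuibr, lor → loibr, gaz → gaibz) insert -ib- after the first vowel.
So hag → haibg.

haibg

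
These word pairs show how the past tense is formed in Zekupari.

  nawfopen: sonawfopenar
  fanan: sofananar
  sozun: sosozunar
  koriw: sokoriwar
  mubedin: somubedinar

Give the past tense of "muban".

Every pair shown (nawfopen → sonawfopenar, fanan → sofananar, sozun → sosozunar, …) follows the same rule: add so- … -ar around the stem.
So muban → somubanar.

somubanar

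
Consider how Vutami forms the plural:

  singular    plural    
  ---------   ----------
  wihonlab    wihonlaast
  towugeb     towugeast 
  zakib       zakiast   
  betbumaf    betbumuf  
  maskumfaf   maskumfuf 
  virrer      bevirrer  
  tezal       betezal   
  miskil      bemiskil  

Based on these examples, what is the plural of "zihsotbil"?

bezihsotbil

wihonlab and betbumaf both have last vowel 'a' yet inflect differently (wihonlaast, betbumuf), so the last vowel is not what conditions the rule; the final letter is.
"zihsotbil" ends in -l. The stems ending in -l (tezal → betezal, miskil → bemiskil) add the prefix be-.
So zihsotbil → bezihsotbil.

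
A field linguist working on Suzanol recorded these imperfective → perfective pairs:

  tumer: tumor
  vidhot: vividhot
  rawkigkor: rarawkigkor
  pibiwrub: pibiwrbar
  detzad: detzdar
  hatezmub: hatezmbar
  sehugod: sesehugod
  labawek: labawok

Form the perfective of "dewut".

dewtar

tumer and rawkigkor both end in -r yet inflect differently (tumor, rarawkigkor), so the final letter is not what conditions the rule; the last vowel is.
"dewut" has last vowel 'u'. The stems whose last vowel is 'u' (pibiwrub → pibiwrbar, hatezmub → hatezmbar) delete the last vowel and add -ar.
So dewut → dewtar.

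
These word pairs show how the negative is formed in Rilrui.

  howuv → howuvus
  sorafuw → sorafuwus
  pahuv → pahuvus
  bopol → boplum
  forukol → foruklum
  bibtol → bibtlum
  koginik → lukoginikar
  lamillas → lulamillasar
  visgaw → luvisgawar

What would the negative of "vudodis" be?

sorafuw and visgaw both end in -w yet inflect differently (sorafuwus, luvisgawar), so the final letter is not what conditions the rule; the last vowel is.
"vudodis" has last vowel 'i'. The one such stem in the data (koginik → lukoginikar) adds lu- … -ar around the stem, so the same rule applies.
The other patterns: stems whose last vowel is 'u' add -us; stems whose last vowel is 'o' delete the last vowel and add -um.
So vudodis → luvudodisar.

luvudodisar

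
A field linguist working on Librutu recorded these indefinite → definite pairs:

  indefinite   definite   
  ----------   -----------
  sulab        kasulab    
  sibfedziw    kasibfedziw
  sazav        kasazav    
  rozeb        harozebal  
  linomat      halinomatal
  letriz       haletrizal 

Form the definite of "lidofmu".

halidofmual

"lidofmu" begins with l-. The stems beginning with l- (linomat → halinomatal, letriz → haletrizal) add ha- … -al around the stem.
The other pattern: stems beginning with s- add the prefix ka-.
So lidofmu → halidofmual.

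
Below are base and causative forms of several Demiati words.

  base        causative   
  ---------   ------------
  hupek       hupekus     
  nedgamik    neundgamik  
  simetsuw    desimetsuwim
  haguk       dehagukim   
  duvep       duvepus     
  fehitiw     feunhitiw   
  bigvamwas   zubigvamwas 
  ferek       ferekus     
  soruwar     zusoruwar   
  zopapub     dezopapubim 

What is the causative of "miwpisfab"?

nedgamik and ferek both end in -k yet inflect differently (neundgamik, ferekus), so the final letter is not what conditions the rule; the last vowel is.
"miwpisfab" has last vowel 'a'. The stems whose last vowel is 'a' (soruwar → zusoruwar, bigvamwas → zubigvamwas) add the prefix zu-.
The other patterns: stems whose last vowel is 'i' insert -un- after the first vowel; stems whose last vowel is 'e' add -us; stems whose last vowel is 'u' add de- … -im around the stem.
So miwpisfab → zumiwpisfab.

zumiwpisfab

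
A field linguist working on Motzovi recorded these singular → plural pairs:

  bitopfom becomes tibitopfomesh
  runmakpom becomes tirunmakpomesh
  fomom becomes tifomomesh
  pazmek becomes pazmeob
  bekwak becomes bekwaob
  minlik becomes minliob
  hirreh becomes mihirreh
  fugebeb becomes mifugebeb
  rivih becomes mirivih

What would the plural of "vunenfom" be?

pazmek and hirreh both have last vowel 'e' yet inflect differently (pazmeob, mihirreh), so the last vowel is not what conditions the rule; the final letter is.
"vunenfom" ends in -m. The stems ending in -m (bitopfom → tibitopfomesh, runmakpom → tirunmakpomesh, fomom → tifomomesh) add ti- … -esh around the stem.
So vunenfom → tivunenfomesh.

tivunenfomesh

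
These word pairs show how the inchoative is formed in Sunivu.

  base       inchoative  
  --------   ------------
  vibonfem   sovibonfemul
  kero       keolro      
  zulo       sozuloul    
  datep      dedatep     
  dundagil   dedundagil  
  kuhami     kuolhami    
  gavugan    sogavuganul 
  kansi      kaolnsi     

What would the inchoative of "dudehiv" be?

dedudehiv

kero and zulo both end in -o yet inflect differently (keolro, sozuloul), so the final letter is not what conditions the rule; the first letter is.
"dudehiv" begins with d-. The stems beginning with d- (datep → dedatep, dundagil → dedundagil) add the prefix de-.
The other patterns: stems beginning with k- insert -ol- after the first vowel; stems beginning with g-, v- or z- add so- … -ul around the stem.
So dudehiv → dedudehiv.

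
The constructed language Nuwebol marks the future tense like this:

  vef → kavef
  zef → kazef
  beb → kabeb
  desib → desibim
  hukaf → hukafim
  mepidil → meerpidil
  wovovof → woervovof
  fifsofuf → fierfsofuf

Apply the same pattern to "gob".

beb and desib both end in -b yet inflect differently (kabeb, desibim), so the final letter is not what conditions the rule; the number of vowels is.
"gob" has 1 vowel. The stems with 1 vowel (vef → kavef, zef → kazef, beb → kabeb) add the prefix ka-.
So gob → kagob.

kagob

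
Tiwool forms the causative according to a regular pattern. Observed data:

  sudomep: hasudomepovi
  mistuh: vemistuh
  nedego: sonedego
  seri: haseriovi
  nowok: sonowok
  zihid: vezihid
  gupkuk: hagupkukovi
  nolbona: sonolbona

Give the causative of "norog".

sonorog

nowok and gupkuk both end in -k yet inflect differently (sonowok, hagupkukovi), so the final letter is not what conditions the rule; the first letter is.
"norog" begins with n-. The stems beginning with n- (nowok → sonowok, nolbona → sonolbona, nedego → sonedego) add the prefix so-.
So norog → sonorog.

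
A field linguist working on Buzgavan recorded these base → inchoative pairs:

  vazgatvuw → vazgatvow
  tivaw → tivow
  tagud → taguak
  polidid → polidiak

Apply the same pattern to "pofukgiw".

pofukgow

tagud and vazgatvuw both have last vowel 'u' yet inflect differently (taguak, vazgatvow), so the last vowel is not what conditions the rule; the final letter is.
"pofukgiw" ends in -w. The stems ending in -w (vazgatvuw → vazgatvow, tivaw → tivow) change the last vowel to 'o'.
The other pattern: stems ending in -d drop the final letter and add -ak.
So pofukgiw → pofukgow.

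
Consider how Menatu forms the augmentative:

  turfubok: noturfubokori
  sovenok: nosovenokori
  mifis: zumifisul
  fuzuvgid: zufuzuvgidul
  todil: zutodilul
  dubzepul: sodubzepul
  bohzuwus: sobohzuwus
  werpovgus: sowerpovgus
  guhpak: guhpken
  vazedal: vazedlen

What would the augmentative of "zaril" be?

zuzarilul

todil and dubzepul both end in -l yet inflect differently (zutodilul, sodubzepul), so the final letter is not what conditions the rule; the last vowel is.
"zaril" has last vowel 'i'. The stems whose last vowel is 'i' (mifis → zumifisul, fuzuvgid → zufuzuvgidul, todil → zutodilul) add zu- … -ul around the stem.
The other patterns: stems whose last vowel is 'o' add no- … -ori around the stem; stems whose last vowel is 'u' add the prefix so-; stems whose last vowel is 'a' delete the last vowel and add -en.
So zaril → zuzarilul.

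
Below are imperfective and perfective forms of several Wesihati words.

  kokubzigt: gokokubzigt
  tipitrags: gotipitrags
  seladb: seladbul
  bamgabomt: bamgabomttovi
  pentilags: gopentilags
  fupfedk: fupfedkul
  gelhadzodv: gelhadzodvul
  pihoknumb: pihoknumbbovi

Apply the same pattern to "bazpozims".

seladb and pihoknumb both end in -b yet inflect differently (seladbul, pihoknumbbovi), so the final letter is not what conditions the rule; the second-to-last letter is.
"bazpozims" has second-to-last letter 'm'. The stems whose second-to-last letter is 'm' (pihoknumb → pihoknumbbovi, bamgabomt → bamgabomttovi) double the final consonant and add -ovi.
The other patterns: stems whose second-to-last letter is 'g' add the prefix go-; stems whose second-to-last letter is 'd' add -ul.
So bazpozims → bazpozimssovi.

bazpozimssovi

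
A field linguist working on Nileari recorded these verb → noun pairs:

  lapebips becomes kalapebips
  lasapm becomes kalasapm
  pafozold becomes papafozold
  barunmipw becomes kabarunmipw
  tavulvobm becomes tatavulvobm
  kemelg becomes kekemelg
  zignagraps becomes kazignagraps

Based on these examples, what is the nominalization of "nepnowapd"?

kanepnowapd

lasapm and tavulvobm both end in -m yet inflect differently (kalasapm, tatavulvobm), so the final letter is not what conditions the rule; the second-to-last letter is.
"nepnowapd" has second-to-last letter 'p'. The stems whose second-to-last letter is 'p' (lasapm → kalasapm, lapebips → kalapebips, barunmipw → kabarunmipw) add the prefix ka-.
So nepnowapd → kanepnowapd.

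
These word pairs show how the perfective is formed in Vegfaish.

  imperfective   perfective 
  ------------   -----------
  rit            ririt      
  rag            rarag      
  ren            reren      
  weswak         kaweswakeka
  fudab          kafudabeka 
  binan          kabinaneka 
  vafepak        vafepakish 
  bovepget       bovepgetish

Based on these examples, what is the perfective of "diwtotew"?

diwtotewish

ren and binan both end in -n yet inflect differently (reren, kabinaneka), so the final letter is not what conditions the rule; the number of vowels is.
"diwtotew" has 3 vowels. The stems with 3 vowels (vafepak → vafepakish, bovepget → bovepgetish) add -ish.
So diwtotew → diwtotewish.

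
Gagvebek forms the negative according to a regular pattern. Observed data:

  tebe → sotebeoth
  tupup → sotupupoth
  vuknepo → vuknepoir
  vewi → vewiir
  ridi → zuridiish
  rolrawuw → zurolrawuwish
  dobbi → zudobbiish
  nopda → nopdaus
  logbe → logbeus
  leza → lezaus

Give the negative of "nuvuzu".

nuvuzuus

vewi and ridi both end in -i yet inflect differently (vewiir, zuridiish), so the final letter is not what conditions the rule; the first letter is.
"nuvuzu" begins with n-. The one such stem in the data (nopda → nopdaus) adds -us, so the same rule applies.
So nuvuzu → nuvuzuus.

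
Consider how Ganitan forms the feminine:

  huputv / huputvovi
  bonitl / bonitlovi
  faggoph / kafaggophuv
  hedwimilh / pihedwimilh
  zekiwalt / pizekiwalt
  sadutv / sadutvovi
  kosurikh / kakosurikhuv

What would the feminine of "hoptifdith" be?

hedwimilh and kosurikh both end in -h yet inflect differently (pihedwimilh, kakosurikhuv), so the final letter is not what conditions the rule; the second-to-last letter is.
"hoptifdith" has second-to-last letter 't'. The stems whose second-to-last letter is 't' (bonitl → bonitlovi, huputv → huputvovi, sadutv → sadutvovi) add -ovi.
The other patterns: stems whose second-to-last letter is 'l' add the prefix pi-; stems whose second-to-last letter is 'k' or 'p' add ka- … -uv around the stem.
So hoptifdith → hoptifdithovi.

hoptifdithovi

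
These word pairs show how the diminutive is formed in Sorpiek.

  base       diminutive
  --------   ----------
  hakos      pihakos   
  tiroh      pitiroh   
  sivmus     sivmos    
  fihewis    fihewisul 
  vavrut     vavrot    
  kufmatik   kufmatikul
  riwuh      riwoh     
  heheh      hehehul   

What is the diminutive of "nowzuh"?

nowzoh

"nowzuh" has last vowel 'u'. The stems whose last vowel is 'u' (sivmus → sivmos, vavrut → vavrot, riwuh → riwoh) change the last vowel to 'o'.
So nowzuh → nowzoh.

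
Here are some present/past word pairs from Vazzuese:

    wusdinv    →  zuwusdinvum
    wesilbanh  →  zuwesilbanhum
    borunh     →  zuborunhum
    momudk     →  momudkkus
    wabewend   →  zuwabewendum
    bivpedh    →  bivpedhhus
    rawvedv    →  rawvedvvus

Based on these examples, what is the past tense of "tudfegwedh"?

wusdinv and rawvedv both end in -v yet inflect differently (zuwusdinvum, rawvedvvus), so the final letter is not what conditions the rule; the second-to-last letter is.
"tudfegwedh" has second-to-last letter 'd'. The stems whose second-to-last letter is 'd' (rawvedv → rawvedvvus, bivpedh → bivpedhhus, momudk → momudkkus) double the final consonant and add -us.
The other pattern: stems whose second-to-last letter is 'n' add zu- … -um around the stem.
So tudfegwedh → tudfegwedhhus.

tudfegwedhhus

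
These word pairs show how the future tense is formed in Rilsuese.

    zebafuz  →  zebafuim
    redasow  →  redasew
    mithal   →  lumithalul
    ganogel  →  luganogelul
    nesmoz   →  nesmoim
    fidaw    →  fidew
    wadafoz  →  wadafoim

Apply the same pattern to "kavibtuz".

wadafoz and redasow both have last vowel 'o' yet inflect differently (wadafoim, redasew), so the last vowel is not what conditions the rule; the final letter is.
"kavibtuz" ends in -z. The stems ending in -z (wadafoz → wadafoim, zebafuz → zebafuim, nesmoz → nesmoim) drop the final letter and add -im.
The other patterns: stems ending in -w change the last vowel to 'e'; stems ending in -l add lu- … -ul around the stem.
So kavibtuz → kavibtuim.

kavibtuim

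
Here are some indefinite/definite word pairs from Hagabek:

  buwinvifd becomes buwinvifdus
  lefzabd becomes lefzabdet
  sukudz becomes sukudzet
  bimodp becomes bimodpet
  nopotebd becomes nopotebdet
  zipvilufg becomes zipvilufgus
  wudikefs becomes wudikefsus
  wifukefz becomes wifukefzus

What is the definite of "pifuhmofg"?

pifuhmofgus

buwinvifd and lefzabd both end in -d yet inflect differently (buwinvifdus, lefzabdet), so the final letter is not what conditions the rule; the second-to-last letter is.
"pifuhmofg" has second-to-last letter 'f'. The stems whose second-to-last letter is 'f' (wudikefs → wudikefsus, zipvilufg → zipvilufgus, wifukefz → wifukefzus) add -us.
So pifuhmofg → pifuhmofgus.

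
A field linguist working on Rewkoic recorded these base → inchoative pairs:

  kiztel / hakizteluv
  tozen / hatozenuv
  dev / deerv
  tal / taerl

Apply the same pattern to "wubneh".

kiztel and tal both end in -l yet inflect differently (hakizteluv, taerl), so the final letter is not what conditions the rule; the number of vowels is.
"wubneh" has 2 vowels. The stems with 2 vowels (kiztel → hakizteluv, tozen → hatozenuv) add ha- … -uv around the stem.
So wubneh → hawubnehuv.

hawubnehuv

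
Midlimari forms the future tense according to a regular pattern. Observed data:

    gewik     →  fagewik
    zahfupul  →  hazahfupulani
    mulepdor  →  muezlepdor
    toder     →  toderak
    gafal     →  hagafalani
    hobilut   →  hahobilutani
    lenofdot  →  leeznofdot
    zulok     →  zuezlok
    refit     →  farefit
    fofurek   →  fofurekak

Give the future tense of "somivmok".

"somivmok" has last vowel 'o'. The stems whose last vowel is 'o' (zulok → zuezlok, lenofdot → leeznofdot, mulepdor → muezlepdor) insert -ez- after the first vowel.
The other patterns: stems whose last vowel is 'i' add the prefix fa-; stems whose last vowel is 'e' add -ak; stems whose last vowel is 'a' or 'u' add ha- … -ani around the stem.
So somivmok → soezmivmok.

soezmivmok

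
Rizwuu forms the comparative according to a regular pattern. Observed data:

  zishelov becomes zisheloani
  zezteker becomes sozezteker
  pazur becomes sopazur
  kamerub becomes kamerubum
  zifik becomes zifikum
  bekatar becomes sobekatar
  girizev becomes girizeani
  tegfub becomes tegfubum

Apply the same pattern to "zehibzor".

zezteker and girizev both have last vowel 'e' yet inflect differently (sozezteker, girizeani), so the last vowel is not what conditions the rule; the final letter is.
"zehibzor" ends in -r. The stems ending in -r (pazur → sopazur, zezteker → sozezteker, bekatar → sobekatar) add the prefix so-.
The other patterns: stems ending in -v drop the final letter and add -ani; stems ending in -b or -k add -um.
So zehibzor → sozehibzor.

sozehibzor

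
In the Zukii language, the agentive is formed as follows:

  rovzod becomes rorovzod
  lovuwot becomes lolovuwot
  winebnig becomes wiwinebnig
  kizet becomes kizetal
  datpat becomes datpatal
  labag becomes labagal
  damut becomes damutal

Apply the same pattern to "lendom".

lovuwot and kizet both end in -t yet inflect differently (lolovuwot, kizetal), so the final letter is not what conditions the rule; the last vowel is.
"lendom" has last vowel 'o'. The stems whose last vowel is 'o' (rovzod → rorovzod, lovuwot → lolovuwot) repeat the first consonant+vowel as a prefix.
So lendom → lelendom.

lelendom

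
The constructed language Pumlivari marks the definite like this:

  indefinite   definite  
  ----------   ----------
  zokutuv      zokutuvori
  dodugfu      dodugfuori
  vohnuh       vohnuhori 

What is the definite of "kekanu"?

Every pair shown (zokutuv → zokutuvori, dodugfu → dodugfuori, vohnuh → vohnuhori) follows the same rule: add -ori.
So kekanu → kekanuori.

kekanuori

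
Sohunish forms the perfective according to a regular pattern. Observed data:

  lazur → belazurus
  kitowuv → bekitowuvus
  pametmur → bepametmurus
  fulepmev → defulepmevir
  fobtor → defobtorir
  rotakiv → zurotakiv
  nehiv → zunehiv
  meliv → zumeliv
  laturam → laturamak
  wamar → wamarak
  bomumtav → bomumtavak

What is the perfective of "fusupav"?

"fusupav" has last vowel 'a'. The stems whose last vowel is 'a' (laturam → laturamak, wamar → wamarak, bomumtav → bomumtavak) add -ak.
The other patterns: stems whose last vowel is 'u' add be- … -us around the stem; stems whose last vowel is 'e' or 'o' add de- … -ir around the stem; stems whose last vowel is 'i' add the prefix zu-.
So fusupav → fusupavak.

fusupavak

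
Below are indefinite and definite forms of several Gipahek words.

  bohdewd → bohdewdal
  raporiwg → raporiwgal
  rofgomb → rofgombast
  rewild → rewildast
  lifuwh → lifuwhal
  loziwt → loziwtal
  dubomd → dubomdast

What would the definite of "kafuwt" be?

bohdewd and dubomd both end in -d yet inflect differently (bohdewdal, dubomdast), so the final letter is not what conditions the rule; the second-to-last letter is.
"kafuwt" has second-to-last letter 'w'. The stems whose second-to-last letter is 'w' (bohdewd → bohdewdal, lifuwh → lifuwhal, loziwt → loziwtal) add -al.
The other pattern: stems whose second-to-last letter is 'l' or 'm' add -ast.
So kafuwt → kafuwtal.

kafuwtal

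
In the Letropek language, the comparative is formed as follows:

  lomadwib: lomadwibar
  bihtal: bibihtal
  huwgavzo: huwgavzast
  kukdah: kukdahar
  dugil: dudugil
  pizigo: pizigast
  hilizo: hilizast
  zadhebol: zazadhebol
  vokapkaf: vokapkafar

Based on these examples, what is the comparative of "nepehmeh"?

nepehmehar

zadhebol and hilizo both have last vowel 'o' yet inflect differently (zazadhebol, hilizast), so the last vowel is not what conditions the rule; the final letter is.
"nepehmeh" ends in -h. The one such stem in the data (kukdah → kukdahar) adds -ar, so the same rule applies.
The other patterns: stems ending in -l repeat the first consonant+vowel as a prefix; stems ending in -o drop the final letter and add -ast.
So nepehmeh → nepehmehar.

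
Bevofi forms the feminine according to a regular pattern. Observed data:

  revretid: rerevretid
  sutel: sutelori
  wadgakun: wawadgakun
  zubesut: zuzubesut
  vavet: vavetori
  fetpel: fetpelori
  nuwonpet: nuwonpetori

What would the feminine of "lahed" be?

nuwonpet and zubesut both end in -t yet inflect differently (nuwonpetori, zuzubesut), so the final letter is not what conditions the rule; the last vowel is.
"lahed" has last vowel 'e'. The stems whose last vowel is 'e' (fetpel → fetpelori, sutel → sutelori, nuwonpet → nuwonpetori) add -ori.
The other pattern: stems whose last vowel is 'i' or 'u' repeat the first consonant+vowel as a prefix.
So lahed → lahedori.

lahedori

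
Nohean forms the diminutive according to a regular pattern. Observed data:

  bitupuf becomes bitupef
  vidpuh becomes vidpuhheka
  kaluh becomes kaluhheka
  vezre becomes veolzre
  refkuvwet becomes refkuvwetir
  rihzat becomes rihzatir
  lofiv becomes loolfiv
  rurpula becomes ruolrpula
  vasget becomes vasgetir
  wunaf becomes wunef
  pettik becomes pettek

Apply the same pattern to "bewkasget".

bewkasgetir

"bewkasget" ends in -t. The stems ending in -t (rihzat → rihzatir, vasget → vasgetir, refkuvwet → refkuvwetir) add -ir.
So bewkasget → bewkasgetir.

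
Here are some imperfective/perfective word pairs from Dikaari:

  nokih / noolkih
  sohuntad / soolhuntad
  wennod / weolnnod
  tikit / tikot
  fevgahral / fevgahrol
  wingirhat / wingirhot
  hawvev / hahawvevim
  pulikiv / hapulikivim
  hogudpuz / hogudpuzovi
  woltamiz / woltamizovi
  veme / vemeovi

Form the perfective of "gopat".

nokih and tikit both have last vowel 'i' yet inflect differently (noolkih, tikot), so the last vowel is not what conditions the rule; the final letter is.
"gopat" ends in -t. The stems ending in -t (tikit → tikot, wingirhat → wingirhot) change the last vowel to 'o'.
So gopat → gopot.

gopot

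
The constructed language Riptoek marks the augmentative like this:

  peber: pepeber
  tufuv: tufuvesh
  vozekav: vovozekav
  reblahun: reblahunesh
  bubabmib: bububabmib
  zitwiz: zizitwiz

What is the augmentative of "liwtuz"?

liwtuzesh

"liwtuz" has last vowel 'u'. The stems whose last vowel is 'u' (reblahun → reblahunesh, tufuv → tufuvesh) add -esh.
So liwtuz → liwtuzesh.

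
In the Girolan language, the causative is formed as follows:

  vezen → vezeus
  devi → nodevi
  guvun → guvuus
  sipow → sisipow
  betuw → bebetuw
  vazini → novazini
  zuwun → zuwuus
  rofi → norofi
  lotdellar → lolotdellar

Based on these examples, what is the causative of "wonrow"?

wowonrow

zuwun and betuw both have last vowel 'u' yet inflect differently (zuwuus, bebetuw), so the last vowel is not what conditions the rule; the final letter is.
"wonrow" ends in -w. The stems ending in -w (sipow → sisipow, betuw → bebetuw) repeat the first consonant+vowel as a prefix.
The other patterns: stems ending in -i add the prefix no-; stems ending in -n drop the final letter and add -us.
So wonrow → wowonrow.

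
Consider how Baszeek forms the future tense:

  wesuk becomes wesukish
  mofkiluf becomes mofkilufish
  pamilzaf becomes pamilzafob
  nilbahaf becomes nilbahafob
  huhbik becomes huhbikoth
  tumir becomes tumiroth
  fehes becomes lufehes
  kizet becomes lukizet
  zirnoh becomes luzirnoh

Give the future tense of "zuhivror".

luzuhivror

mofkiluf and pamilzaf both end in -f yet inflect differently (mofkilufish, pamilzafob), so the final letter is not what conditions the rule; the last vowel is.
"zuhivror" has last vowel 'o'. The one such stem in the data (zirnoh → luzirnoh) adds the prefix lu-, so the same rule applies.
The other patterns: stems whose last vowel is 'u' add -ish; stems whose last vowel is 'a' add -ob; stems whose last vowel is 'i' add -oth.
So zuhivror → luzuhivror.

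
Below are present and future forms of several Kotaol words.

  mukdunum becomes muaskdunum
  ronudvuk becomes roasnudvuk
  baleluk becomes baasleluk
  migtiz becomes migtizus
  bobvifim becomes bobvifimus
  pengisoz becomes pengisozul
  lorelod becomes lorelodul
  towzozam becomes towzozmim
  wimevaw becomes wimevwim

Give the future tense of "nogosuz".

mukdunum and bobvifim both end in -m yet inflect differently (muaskdunum, bobvifimus), so the final letter is not what conditions the rule; the last vowel is.
"nogosuz" has last vowel 'u'. The stems whose last vowel is 'u' (mukdunum → muaskdunum, ronudvuk → roasnudvuk, baleluk → baasleluk) insert -as- after the first vowel.
So nogosuz → noasgosuz.

noasgosuz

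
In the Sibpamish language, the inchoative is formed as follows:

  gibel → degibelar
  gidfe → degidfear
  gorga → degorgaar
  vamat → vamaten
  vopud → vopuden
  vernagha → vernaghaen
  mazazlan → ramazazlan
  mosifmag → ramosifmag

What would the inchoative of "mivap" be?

ramivap

gorga and vernagha both end in -a yet inflect differently (degorgaar, vernaghaen), so the final letter is not what conditions the rule; the first letter is.
"mivap" begins with m-. The stems beginning with m- (mazazlan → ramazazlan, mosifmag → ramosifmag) add the prefix ra-.
The other patterns: stems beginning with g- add de- … -ar around the stem; stems beginning with v- add -en.
So mivap → ramivap.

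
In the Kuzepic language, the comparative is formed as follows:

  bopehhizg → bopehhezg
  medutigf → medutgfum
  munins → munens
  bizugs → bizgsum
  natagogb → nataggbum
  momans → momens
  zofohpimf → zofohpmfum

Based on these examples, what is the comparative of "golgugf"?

bizugs and momans both end in -s yet inflect differently (bizgsum, momens), so the final letter is not what conditions the rule; the second-to-last letter is.
"golgugf" has second-to-last letter 'g'. The stems whose second-to-last letter is 'g' (natagogb → nataggbum, bizugs → bizgsum, medutigf → medutgfum) delete the last vowel and add -um.
So golgugf → golggfum.

golggfum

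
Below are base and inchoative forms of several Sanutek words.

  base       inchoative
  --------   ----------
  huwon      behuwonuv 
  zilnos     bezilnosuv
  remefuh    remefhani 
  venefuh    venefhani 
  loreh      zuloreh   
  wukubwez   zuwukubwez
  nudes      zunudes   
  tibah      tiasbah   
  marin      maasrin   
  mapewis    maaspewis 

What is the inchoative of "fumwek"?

zufumwek

remefuh and loreh both end in -h yet inflect differently (remefhani, zuloreh), so the final letter is not what conditions the rule; the last vowel is.
"fumwek" has last vowel 'e'. The stems whose last vowel is 'e' (loreh → zuloreh, wukubwez → zuwukubwez, nudes → zunudes) add the prefix zu-.
The other patterns: stems whose last vowel is 'o' add be- … -uv around the stem; stems whose last vowel is 'u' delete the last vowel and add -ani; stems whose last vowel is 'a' or 'i' insert -as- after the first vowel.
So fumwek → zufumwek.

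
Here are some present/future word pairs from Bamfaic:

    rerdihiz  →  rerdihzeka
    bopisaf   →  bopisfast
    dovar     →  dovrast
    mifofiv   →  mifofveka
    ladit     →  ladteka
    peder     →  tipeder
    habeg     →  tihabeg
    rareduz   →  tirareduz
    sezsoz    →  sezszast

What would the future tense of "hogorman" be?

sezsoz and rerdihiz both end in -z yet inflect differently (sezszast, rerdihzeka), so the final letter is not what conditions the rule; the last vowel is.
"hogorman" has last vowel 'a'. The stems whose last vowel is 'a' (dovar → dovrast, bopisaf → bopisfast) delete the last vowel and add -ast.
So hogorman → hogormnast.

hogormnast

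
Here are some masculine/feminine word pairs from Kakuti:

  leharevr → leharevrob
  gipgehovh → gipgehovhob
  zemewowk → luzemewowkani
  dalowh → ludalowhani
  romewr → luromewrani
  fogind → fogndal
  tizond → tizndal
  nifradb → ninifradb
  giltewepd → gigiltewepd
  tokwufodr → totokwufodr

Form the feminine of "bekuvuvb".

gipgehovh and dalowh both end in -h yet inflect differently (gipgehovhob, ludalowhani), so the final letter is not what conditions the rule; the second-to-last letter is.
"bekuvuvb" has second-to-last letter 'v'. The stems whose second-to-last letter is 'v' (leharevr → leharevrob, gipgehovh → gipgehovhob) add -ob.
The other patterns: stems whose second-to-last letter is 'w' add lu- … -ani around the stem; stems whose second-to-last letter is 'n' delete the last vowel and add -al; stems whose second-to-last letter is 'd' or 'p' repeat the first consonant+vowel as a prefix.
So bekuvuvb → bekuvuvbob.

bekuvuvbob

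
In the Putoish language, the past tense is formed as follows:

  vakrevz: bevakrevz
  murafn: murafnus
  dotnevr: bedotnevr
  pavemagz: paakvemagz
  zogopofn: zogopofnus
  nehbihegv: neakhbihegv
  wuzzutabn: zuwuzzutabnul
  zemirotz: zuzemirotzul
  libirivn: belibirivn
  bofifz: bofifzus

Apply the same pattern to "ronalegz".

roaknalegz

vakrevz and bofifz both end in -z yet inflect differently (bevakrevz, bofifzus), so the final letter is not what conditions the rule; the second-to-last letter is.
"ronalegz" has second-to-last letter 'g'. The stems whose second-to-last letter is 'g' (pavemagz → paakvemagz, nehbihegv → neakhbihegv) insert -ak- after the first vowel.
So ronalegz → roaknalegz.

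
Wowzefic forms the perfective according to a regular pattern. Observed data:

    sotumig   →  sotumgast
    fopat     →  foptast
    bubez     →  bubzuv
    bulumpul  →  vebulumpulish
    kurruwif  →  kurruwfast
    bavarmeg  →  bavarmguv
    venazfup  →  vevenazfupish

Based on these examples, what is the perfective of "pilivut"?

vepilivutish

bavarmeg and sotumig both end in -g yet inflect differently (bavarmguv, sotumgast), so the final letter is not what conditions the rule; the last vowel is.
"pilivut" has last vowel 'u'. The stems whose last vowel is 'u' (bulumpul → vebulumpulish, venazfup → vevenazfupish) add ve- … -ish around the stem.
The other patterns: stems whose last vowel is 'e' delete the last vowel and add -uv; stems whose last vowel is 'a' or 'i' delete the last vowel and add -ast.
So pilivut → vepilivutish.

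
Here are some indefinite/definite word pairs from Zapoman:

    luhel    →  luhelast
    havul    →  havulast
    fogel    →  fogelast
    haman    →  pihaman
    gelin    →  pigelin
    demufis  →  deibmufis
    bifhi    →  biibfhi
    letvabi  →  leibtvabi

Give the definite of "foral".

gelin and demufis both have last vowel 'i' yet inflect differently (pigelin, deibmufis), so the last vowel is not what conditions the rule; the final letter is.
"foral" ends in -l. The stems ending in -l (luhel → luhelast, havul → havulast, fogel → fogelast) add -ast.
So foral → foralast.

foralast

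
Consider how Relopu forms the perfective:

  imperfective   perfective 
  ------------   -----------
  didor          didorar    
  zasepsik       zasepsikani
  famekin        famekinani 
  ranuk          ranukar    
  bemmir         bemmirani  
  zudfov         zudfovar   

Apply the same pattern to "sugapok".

sugapokar

zasepsik and ranuk both end in -k yet inflect differently (zasepsikani, ranukar), so the final letter is not what conditions the rule; the last vowel is.
"sugapok" has last vowel 'o'. The stems whose last vowel is 'o' (zudfov → zudfovar, didor → didorar) add -ar.
The other pattern: stems whose last vowel is 'i' add -ani.
So sugapok → sugapokar.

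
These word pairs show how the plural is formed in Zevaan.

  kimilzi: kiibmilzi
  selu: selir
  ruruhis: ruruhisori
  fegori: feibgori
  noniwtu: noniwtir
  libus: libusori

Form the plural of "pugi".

selu and libus both have last vowel 'u' yet inflect differently (selir, libusori), so the last vowel is not what conditions the rule; the final letter is.
"pugi" ends in -i. The stems ending in -i (fegori → feibgori, kimilzi → kiibmilzi) insert -ib- after the first vowel.
The other patterns: stems ending in -u drop the final letter and add -ir; stems ending in -s add -ori.
So pugi → puibgi.

puibgi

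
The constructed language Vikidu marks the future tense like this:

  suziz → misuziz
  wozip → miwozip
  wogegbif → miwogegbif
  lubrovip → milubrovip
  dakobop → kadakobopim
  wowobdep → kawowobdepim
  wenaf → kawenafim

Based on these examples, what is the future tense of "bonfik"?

mibonfik

wozip and dakobop both end in -p yet inflect differently (miwozip, kadakobopim), so the final letter is not what conditions the rule; the last vowel is.
"bonfik" has last vowel 'i'. The stems whose last vowel is 'i' (suziz → misuziz, wozip → miwozip, wogegbif → miwogegbif) add the prefix mi-.
The other pattern: stems whose last vowel is 'a', 'e' or 'o' add ka- … -im around the stem.
So bonfik → mibonfik.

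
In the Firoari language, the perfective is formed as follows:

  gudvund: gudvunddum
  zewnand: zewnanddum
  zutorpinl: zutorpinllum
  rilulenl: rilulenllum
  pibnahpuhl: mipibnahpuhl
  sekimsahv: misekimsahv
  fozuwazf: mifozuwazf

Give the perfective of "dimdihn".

zutorpinl and pibnahpuhl both end in -l yet inflect differently (zutorpinllum, mipibnahpuhl), so the final letter is not what conditions the rule; the second-to-last letter is.
"dimdihn" has second-to-last letter 'h'. The stems whose second-to-last letter is 'h' (pibnahpuhl → mipibnahpuhl, sekimsahv → misekimsahv) add the prefix mi-.
The other pattern: stems whose second-to-last letter is 'n' double the final consonant and add -um.
So dimdihn → midimdihn.

midimdihn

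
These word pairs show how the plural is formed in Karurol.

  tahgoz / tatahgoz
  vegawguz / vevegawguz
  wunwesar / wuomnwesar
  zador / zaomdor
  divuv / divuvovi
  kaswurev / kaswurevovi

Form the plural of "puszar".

puomszar

tahgoz and zador both have last vowel 'o' yet inflect differently (tatahgoz, zaomdor), so the last vowel is not what conditions the rule; the final letter is.
"puszar" ends in -r. The stems ending in -r (wunwesar → wuomnwesar, zador → zaomdor) insert -om- after the first vowel.
The other patterns: stems ending in -z repeat the first consonant+vowel as a prefix; stems ending in -v add -ovi.
So puszar → puomszar.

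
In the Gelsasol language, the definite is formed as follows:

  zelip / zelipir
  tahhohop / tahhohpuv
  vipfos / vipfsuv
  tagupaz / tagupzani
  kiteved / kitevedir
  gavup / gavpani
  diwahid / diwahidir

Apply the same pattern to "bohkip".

tahhohop and zelip both end in -p yet inflect differently (tahhohpuv, zelipir), so the final letter is not what conditions the rule; the last vowel is.
"bohkip" has last vowel 'i'. The stems whose last vowel is 'i' (zelip → zelipir, diwahid → diwahidir) add -ir.
The other patterns: stems whose last vowel is 'o' delete the last vowel and add -uv; stems whose last vowel is 'a' or 'u' delete the last vowel and add -ani.
So bohkip → bohkipir.

bohkipir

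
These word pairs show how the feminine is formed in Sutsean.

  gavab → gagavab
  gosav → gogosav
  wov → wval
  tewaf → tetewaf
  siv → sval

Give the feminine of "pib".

"pib" has 1 vowel. The stems with 1 vowel (siv → sval, wov → wval) delete the last vowel and add -al.
The other pattern: stems with 2 vowels repeat the first consonant+vowel as a prefix.
So pib → pbal.

pbal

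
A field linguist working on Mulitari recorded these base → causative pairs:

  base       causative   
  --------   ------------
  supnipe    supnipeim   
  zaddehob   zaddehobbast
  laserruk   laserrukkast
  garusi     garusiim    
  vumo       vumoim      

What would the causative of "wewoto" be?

wewotoim

zaddehob and vumo both have last vowel 'o' yet inflect differently (zaddehobbast, vumoim), so the last vowel is not what conditions the rule; whether the stem ends in a vowel or a consonant is.
"wewoto" ends in a vowel. The stems ending in a vowel (vumo → vumoim, garusi → garusiim, supnipe → supnipeim) add -im.
The other pattern: stems ending in a consonant double the final consonant and add -ast.
So wewoto → wewotoim.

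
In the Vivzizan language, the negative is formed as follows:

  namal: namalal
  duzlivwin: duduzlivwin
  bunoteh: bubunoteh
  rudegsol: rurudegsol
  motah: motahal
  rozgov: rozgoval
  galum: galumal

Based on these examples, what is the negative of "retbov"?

namal and rudegsol both end in -l yet inflect differently (namalal, rurudegsol), so the final letter is not what conditions the rule; the number of vowels is.
"retbov" has 2 vowels. The stems with 2 vowels (rozgov → rozgoval, galum → galumal, motah → motahal) add -al.
So retbov → retboval.

retboval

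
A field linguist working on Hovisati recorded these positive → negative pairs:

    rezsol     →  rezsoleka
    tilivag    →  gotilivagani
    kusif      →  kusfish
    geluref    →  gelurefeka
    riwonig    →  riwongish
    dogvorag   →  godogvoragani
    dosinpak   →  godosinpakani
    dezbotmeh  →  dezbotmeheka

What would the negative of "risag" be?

gorisagani

riwonig and tilivag both end in -g yet inflect differently (riwongish, gotilivagani), so the final letter is not what conditions the rule; the last vowel is.
"risag" has last vowel 'a'. The stems whose last vowel is 'a' (tilivag → gotilivagani, dosinpak → godosinpakani, dogvorag → godogvoragani) add go- … -ani around the stem.
The other patterns: stems whose last vowel is 'i' delete the last vowel and add -ish; stems whose last vowel is 'e' or 'o' add -eka.
So risag → gorisagani.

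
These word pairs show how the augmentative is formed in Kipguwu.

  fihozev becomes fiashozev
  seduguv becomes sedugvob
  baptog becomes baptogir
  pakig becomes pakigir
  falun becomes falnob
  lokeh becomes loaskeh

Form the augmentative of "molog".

fihozev and seduguv both end in -v yet inflect differently (fiashozev, sedugvob), so the final letter is not what conditions the rule; the last vowel is.
"molog" has last vowel 'o'. The one such stem in the data (baptog → baptogir) adds -ir, so the same rule applies.
The other patterns: stems whose last vowel is 'e' insert -as- after the first vowel; stems whose last vowel is 'u' delete the last vowel and add -ob.
So molog → mologir.

mologir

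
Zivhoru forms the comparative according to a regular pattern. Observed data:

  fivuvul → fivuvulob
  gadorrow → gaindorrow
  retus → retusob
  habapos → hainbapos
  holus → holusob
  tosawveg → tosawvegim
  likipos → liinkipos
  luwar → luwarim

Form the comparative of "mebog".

holus and likipos both end in -s yet inflect differently (holusob, liinkipos), so the final letter is not what conditions the rule; the last vowel is.
"mebog" has last vowel 'o'. The stems whose last vowel is 'o' (likipos → liinkipos, gadorrow → gaindorrow, habapos → hainbapos) insert -in- after the first vowel.
The other patterns: stems whose last vowel is 'u' add -ob; stems whose last vowel is 'a' or 'e' add -im.
So mebog → meinbog.

meinbog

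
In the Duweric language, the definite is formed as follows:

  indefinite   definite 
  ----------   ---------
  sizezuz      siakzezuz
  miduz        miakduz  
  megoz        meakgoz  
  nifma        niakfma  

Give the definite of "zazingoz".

zaakzingoz

Every pair shown (sizezuz → siakzezuz, miduz → miakduz, megoz → meakgoz, …) follows the same rule: insert -ak- after the first vowel.
So zazingoz → zaakzingoz.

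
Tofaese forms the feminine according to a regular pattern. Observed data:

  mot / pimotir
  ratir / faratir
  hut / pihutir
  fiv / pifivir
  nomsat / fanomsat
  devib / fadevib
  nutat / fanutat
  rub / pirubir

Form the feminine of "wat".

piwatir

nomsat and hut both end in -t yet inflect differently (fanomsat, pihutir), so the final letter is not what conditions the rule; the number of vowels is.
"wat" has 1 vowel. The stems with 1 vowel (fiv → pifivir, hut → pihutir, rub → pirubir) add pi- … -ir around the stem.
The other pattern: stems with 2 vowels add the prefix fa-.
So wat → piwatir.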